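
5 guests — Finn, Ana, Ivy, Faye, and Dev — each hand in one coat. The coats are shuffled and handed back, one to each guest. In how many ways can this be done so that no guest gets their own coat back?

44

This is the derangement count D_5: permutations of 5 items with no fixed point.
By inclusion–exclusion this is Σ_{j=0}^{5} (−1)^j C(5,j)·(5−j)!.
Computing: 120 − 120 + 60 − 20 + 5 − 1 = 44.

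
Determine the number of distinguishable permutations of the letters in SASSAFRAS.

The 9 letters of SASSAFRAS have repeats: A appearing 3 times and S appearing 4 times.
So there are 9! / (4!·3!) = 2520 distinguishable arrangements.

2520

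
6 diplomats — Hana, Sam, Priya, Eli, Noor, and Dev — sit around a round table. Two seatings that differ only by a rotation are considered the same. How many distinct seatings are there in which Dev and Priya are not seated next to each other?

All circular seatings of 6 people number (5)! = 120.
Seatings with Dev beside Priya: treat them as a block with 2 internal orders, giving 2 × (4)! = 48.
Subtracting, 120 − 48 = 72.

72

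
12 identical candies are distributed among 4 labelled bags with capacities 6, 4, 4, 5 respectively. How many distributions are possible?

Ignoring the caps, the number of non-negative solutions to x_1+…+x_4 = 12 is C(15,3) = 455.
Subtract solutions that violate a single cap (substitute x_i' = x_i − (cap_i+1)): x_1 ≥ 7 gives C(8,3) = 56; x_2 ≥ 5 gives C(10,3) = 120; x_3 ≥ 5 gives C(10,3) = 120; x_4 ≥ 6 gives C(9,3) = 84. Together 380.
Add back pairs where two caps are both exceeded: 1 + 1 + 0 + 10 + 4 + 4 = 20.
By inclusion–exclusion the count is 455 − 380 + 20 = 95.

95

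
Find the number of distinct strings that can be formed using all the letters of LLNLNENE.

560

The 8 letters of LLNLNENE have repeats: E appearing twice, L appearing 3 times, and N appearing 3 times.
So there are 8! / (3!·3!·2!) = 560 distinguishable arrangements.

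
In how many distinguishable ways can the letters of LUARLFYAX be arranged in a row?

90720

The 9 letters of LUARLFYAX have repeats: A appearing twice and L appearing twice.
The number of distinct arrangements is 9!/(2!·2!) = 362880/4 = 90720.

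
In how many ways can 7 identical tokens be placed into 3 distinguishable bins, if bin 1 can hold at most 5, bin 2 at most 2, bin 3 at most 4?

By stars and bars, unrestricted non-negative solutions to x_1+…+x_3 = 7 number C(7+2,2) = 36.
Subtract solutions that violate a single cap (substitute x_i' = x_i − (cap_i+1)): x_1 ≥ 6 gives C(3,2) = 3; x_2 ≥ 3 gives C(6,2) = 15; x_3 ≥ 5 gives C(4,2) = 6. Together 24.
No two caps can be exceeded simultaneously, so the pair terms are all 0.
By inclusion–exclusion the count is 36 − 24 + 0 = 12.

12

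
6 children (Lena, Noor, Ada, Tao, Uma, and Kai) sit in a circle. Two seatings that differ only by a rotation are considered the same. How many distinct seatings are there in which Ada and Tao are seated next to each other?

Treat {Ada, Tao} as one unit (2 internal orders) and seat the resulting 5 units around the table: (4)! circular arrangements.
So 2 × (4)! = 2 × 24 = 48.

48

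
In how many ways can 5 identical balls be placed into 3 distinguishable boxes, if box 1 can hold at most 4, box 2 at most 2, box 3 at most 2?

By stars and bars, unrestricted non-negative solutions to x_1+…+x_3 = 5 number C(5+2,2) = 21.
Subtract solutions that violate a single cap (substitute x_i' = x_i − (cap_i+1)): x_1 ≥ 5 gives C(2,2) = 1; x_2 ≥ 3 gives C(4,2) = 6; x_3 ≥ 3 gives C(4,2) = 6. Together 13.
No two caps can be exceeded simultaneously, so the pair terms are all 0.
By inclusion–exclusion the count is 21 − 13 + 0 = 8.

8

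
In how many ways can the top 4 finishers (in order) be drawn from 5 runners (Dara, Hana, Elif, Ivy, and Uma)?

120

There are 5 choices for 1st place, 4 for 2nd, and so on down to 2 for position 4.
That gives 5 × 4 × 3 × 2 = 120.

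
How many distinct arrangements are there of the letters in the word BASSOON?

1260

Letter multiplicities in BASSOON: A×1, B×1, N×1, O×2, S×2.
The number of distinct arrangements is 7!/(2!·2!) = 5040/4 = 1260.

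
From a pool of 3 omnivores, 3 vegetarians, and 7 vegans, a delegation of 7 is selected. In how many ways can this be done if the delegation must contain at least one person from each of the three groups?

1477

Unrestricted: C(13,7) = 1716 ways to pick any 7 of the 13.
Selections missing a whole group: no omnivores → C(10,7) = 120; no vegetarians → C(10,7) = 120; no vegans → C(6,7) = 0.
Add back selections omitting two groups (i.e. drawn from a single group): C(3,7) + C(3,7) + C(7,7) = 1.
By inclusion–exclusion: 1716 − 240 + 1 = 1477.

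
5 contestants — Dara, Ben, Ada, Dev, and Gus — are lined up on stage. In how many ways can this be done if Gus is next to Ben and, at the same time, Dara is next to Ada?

24

Treat {Gus,Ben} as one block (2 orders) and {Dara,Ada} as another (2 orders).
That leaves 3 units to arrange: 2 × 2 × 3! = 4 × 6 = 24.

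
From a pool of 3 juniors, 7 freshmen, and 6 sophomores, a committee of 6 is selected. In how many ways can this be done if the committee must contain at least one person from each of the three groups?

With no constraint there are C(16,6) = 8008 possible selections.
Selections missing a whole group: no juniors → C(13,6) = 1716; no freshmen → C(9,6) = 84; no sophomores → C(10,6) = 210.
Add back selections omitting two groups (i.e. drawn from a single group): C(3,6) + C(7,6) + C(6,6) = 8.
By inclusion–exclusion: 8008 − 2010 + 8 = 6006.

6006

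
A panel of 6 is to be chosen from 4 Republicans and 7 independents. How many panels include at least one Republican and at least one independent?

455

Total 6-person selections from all 11: C(11,6) = 462.
Selections missing a whole group: no Republicans → C(7,6) = 7; no independents → C(4,6) = 0.
Both groups omitted at once is impossible, so 462 − 7 = 455.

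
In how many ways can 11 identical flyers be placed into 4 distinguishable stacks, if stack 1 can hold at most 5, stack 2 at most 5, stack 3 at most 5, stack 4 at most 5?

140

By stars and bars, unrestricted non-negative solutions to x_1+…+x_4 = 11 number C(11+3,3) = 364.
Subtract solutions that violate a single cap (substitute x_i' = x_i − (cap_i+1)): x_1 ≥ 6 gives C(8,3) = 56; x_2 ≥ 6 gives C(8,3) = 56; x_3 ≥ 6 gives C(8,3) = 56; x_4 ≥ 6 gives C(8,3) = 56. Together 224.
No two caps can be exceeded simultaneously, so the pair terms are all 0.
By inclusion–exclusion the count is 364 − 224 + 0 = 140.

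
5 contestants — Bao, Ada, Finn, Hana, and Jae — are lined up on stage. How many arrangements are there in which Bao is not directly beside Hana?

72

There are 5! = 120 arrangements in all. If Bao and Hana are adjacent, merging them into one block gives 2·(4)! = 48 arrangements.
Complementary counting: 120 − 48 = 72.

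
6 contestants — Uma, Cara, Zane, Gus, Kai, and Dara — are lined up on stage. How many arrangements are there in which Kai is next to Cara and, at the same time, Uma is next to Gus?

Treat {Kai,Cara} as one block (2 orders) and {Uma,Gus} as another (2 orders).
That leaves 4 units to arrange: 2 × 2 × 4! = 4 × 24 = 96.

96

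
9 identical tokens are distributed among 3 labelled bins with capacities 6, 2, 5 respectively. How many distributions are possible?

Ignoring the caps, the number of non-negative solutions to x_1+…+x_3 = 9 is C(11,2) = 55.
Subtract solutions that violate a single cap (substitute x_i' = x_i − (cap_i+1)): x_1 ≥ 7 gives C(4,2) = 6; x_2 ≥ 3 gives C(8,2) = 28; x_3 ≥ 6 gives C(5,2) = 10. Together 44.
Add back pairs where two caps are both exceeded: 0 + 0 + 1 = 1.
By inclusion–exclusion the count is 55 − 44 + 1 = 12.

12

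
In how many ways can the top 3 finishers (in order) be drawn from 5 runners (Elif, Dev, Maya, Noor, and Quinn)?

60

This is an ordered selection of 3 from 5: P(5,3).
That gives 5 × 4 × 3 = 60.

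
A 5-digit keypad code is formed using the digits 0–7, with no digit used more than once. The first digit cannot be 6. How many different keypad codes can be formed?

5880

The first digit has 8−1 = 7 choices (anything except 6).
The remaining 4 digits are filled from the other 7 symbols without repetition: 7 × 6 × 5 × 4 = 840.
Total: 7 × 840 = 5880.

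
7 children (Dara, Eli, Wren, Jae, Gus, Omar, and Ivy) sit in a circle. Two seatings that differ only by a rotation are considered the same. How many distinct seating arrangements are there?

Fix one person's seat to break rotational symmetry; the remaining 6 people can be arranged in (6)! = 720 ways.

720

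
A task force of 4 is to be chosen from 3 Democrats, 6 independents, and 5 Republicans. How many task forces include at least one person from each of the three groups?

Total 4-person selections from all 14: C(14,4) = 1001.
Selections missing a whole group: no Democrats → C(11,4) = 330; no independents → C(8,4) = 70; no Republicans → C(9,4) = 126.
Add back selections omitting two groups (i.e. drawn from a single group): C(3,4) + C(6,4) + C(5,4) = 20.
By inclusion–exclusion: 1001 − 526 + 20 = 495.

495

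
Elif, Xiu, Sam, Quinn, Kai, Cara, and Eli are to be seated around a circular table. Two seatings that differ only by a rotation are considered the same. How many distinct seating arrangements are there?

720

Around a circle, 7 distinct people have 7!/7 = (6)! = 720 rotationally distinct seatings.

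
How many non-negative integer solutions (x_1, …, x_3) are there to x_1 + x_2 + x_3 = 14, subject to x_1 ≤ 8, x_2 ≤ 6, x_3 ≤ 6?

Without the upper bounds there are C(16,2) = 120 ways to split 14 among 3 variables.
Subtract solutions that violate a single cap (substitute x_i' = x_i − (cap_i+1)): x_1 ≥ 9 gives C(7,2) = 21; x_2 ≥ 7 gives C(9,2) = 36; x_3 ≥ 7 gives C(9,2) = 36. Together 93.
Add back pairs where two caps are both exceeded: 0 + 0 + 1 = 1.
By inclusion–exclusion the count is 120 − 93 + 1 = 28.

28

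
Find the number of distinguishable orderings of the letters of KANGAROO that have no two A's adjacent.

There are 8!/(2!·2!) = 10080 arrangements of KANGAROO in total.
If the two A's are adjacent, glue them into one block, leaving 7 items to arrange: (7)!/(2!) = 2520 ways.
Hence 10080 − 2520 = 7560.

7560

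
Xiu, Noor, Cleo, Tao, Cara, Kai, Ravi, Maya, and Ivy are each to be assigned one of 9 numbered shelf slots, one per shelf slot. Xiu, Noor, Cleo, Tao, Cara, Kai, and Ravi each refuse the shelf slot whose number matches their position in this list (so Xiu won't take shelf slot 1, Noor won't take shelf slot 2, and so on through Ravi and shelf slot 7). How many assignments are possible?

Let Aᵢ (for 1 ≤ i ≤ 7) be the placements that put person i in their forbidden shelf slot. Any j of these fix j positions, leaving (9−j)! ways to fill the rest, and there are C(7,j) ways to pick which j.
By inclusion–exclusion, the number of valid placements is Σ_{j=0}^{7} (−1)^j C(7,j)·(9−j)!.
Computing: 362880 − 282240 + 105840 − 25200 + 4200 − 504 + 42 − 2 = 165016.

165016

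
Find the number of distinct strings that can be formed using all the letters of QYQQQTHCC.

QYQQQTHCC has 9 letters with C appearing twice and Q appearing 4 times.
Dividing 9! = 362880 by 4!·2! = 48 for the repeated letters gives 7560.

7560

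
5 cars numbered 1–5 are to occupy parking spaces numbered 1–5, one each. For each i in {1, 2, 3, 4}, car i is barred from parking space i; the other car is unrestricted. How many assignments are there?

Let Aᵢ (for 1 ≤ i ≤ 4) be the placements that put car i in its forbidden parking space. Any j of these fix j positions, leaving (5−j)! ways to fill the rest, and there are C(4,j) ways to pick which j.
By inclusion–exclusion, the number of valid placements is Σ_{j=0}^{4} (−1)^j C(4,j)·(5−j)!.
Computing: 120 − 96 + 36 − 8 + 1 = 53.

53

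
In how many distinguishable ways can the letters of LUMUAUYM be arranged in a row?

The 8 letters of LUMUAUYM have repeats: M appearing twice and U appearing 3 times.
Dividing 8! = 40320 by 3!·2! = 12 for the repeated letters gives 3360.

3360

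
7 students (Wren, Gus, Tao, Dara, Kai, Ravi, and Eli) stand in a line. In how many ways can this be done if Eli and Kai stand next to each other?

1440

Place the 5 others and the Eli-Kai pair as 6 objects in a line; the pair has 2 internal arrangements.
That gives 2 × 6! = 2 × 720 = 1440.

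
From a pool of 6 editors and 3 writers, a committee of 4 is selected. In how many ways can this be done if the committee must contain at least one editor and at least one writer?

111

Total 4-person selections from all 9: C(9,4) = 126.
Selections missing a whole group: no editors → C(3,4) = 0; no writers → C(6,4) = 15.
Both groups omitted at once is impossible, so 126 − 15 = 111.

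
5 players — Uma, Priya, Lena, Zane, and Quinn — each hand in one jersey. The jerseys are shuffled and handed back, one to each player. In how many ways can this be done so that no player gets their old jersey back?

44

Count assignments avoiding every fixed point. For any j of the 5 players fixed to their old jersey, the other 5−j can be arranged in (5−j)! ways.
By inclusion–exclusion this is Σ_{j=0}^{5} (−1)^j C(5,j)·(5−j)!.
Computing: 120 − 120 + 60 − 20 + 5 − 1 = 44.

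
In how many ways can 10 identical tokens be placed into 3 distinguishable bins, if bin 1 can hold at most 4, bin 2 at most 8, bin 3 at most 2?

12

Without the upper bounds there are C(12,2) = 66 ways to split 10 among 3 bins.
Subtract solutions that violate a single cap (substitute x_i' = x_i − (cap_i+1)): x_1 ≥ 5 gives C(7,2) = 21; x_2 ≥ 9 gives C(3,2) = 3; x_3 ≥ 3 gives C(9,2) = 36. Together 60.
Add back pairs where two caps are both exceeded: 0 + 6 + 0 = 6.
By inclusion–exclusion the count is 66 − 60 + 6 = 12.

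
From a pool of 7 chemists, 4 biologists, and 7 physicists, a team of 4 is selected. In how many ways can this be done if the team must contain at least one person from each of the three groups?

Total 4-person selections from all 18: C(18,4) = 3060.
Selections missing a whole group: no chemists → C(11,4) = 330; no biologists → C(14,4) = 1001; no physicists → C(11,4) = 330.
Add back selections omitting two groups (i.e. drawn from a single group): C(7,4) + C(4,4) + C(7,4) = 71.
By inclusion–exclusion: 3060 − 1661 + 71 = 1470.

1470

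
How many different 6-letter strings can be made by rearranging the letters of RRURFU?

The 6 letters of RRURFU have repeats: R appearing 3 times and U appearing twice.
Dividing 6! = 720 by 3!·2! = 12 for the repeated letters gives 60.

60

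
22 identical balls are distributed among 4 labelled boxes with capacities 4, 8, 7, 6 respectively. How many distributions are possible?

Without the upper bounds there are C(25,3) = 2300 ways to split 22 among 4 boxes.
Subtract solutions that violate a single cap (substitute x_i' = x_i − (cap_i+1)): x_1 ≥ 5 gives C(20,3) = 1140; x_2 ≥ 9 gives C(16,3) = 560; x_3 ≥ 8 gives C(17,3) = 680; x_4 ≥ 7 gives C(18,3) = 816. Together 3196.
Add back pairs where two caps are both exceeded: 165 + 220 + 286 + 56 + 84 + 120 = 931.
Subtract triples: 1 + 4 + 10 + 0 = 15.
By inclusion–exclusion the count is 2300 − 3196 + 931 − 15 = 20.

20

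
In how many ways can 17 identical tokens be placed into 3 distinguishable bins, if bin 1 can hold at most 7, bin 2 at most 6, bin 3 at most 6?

Ignoring the caps, the number of non-negative solutions to x_1+…+x_3 = 17 is C(19,2) = 171.
Subtract solutions that violate a single cap (substitute x_i' = x_i − (cap_i+1)): x_1 ≥ 8 gives C(11,2) = 55; x_2 ≥ 7 gives C(12,2) = 66; x_3 ≥ 7 gives C(12,2) = 66. Together 187.
Add back pairs where two caps are both exceeded: 6 + 6 + 10 = 22.
By inclusion–exclusion the count is 171 − 187 + 22 = 6.

6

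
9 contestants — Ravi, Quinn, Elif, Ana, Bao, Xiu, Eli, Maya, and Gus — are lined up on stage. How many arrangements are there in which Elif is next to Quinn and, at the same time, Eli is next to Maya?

20160

Treat {Elif,Quinn} as one block (2 orders) and {Eli,Maya} as another (2 orders).
That leaves 7 units to arrange: 2 × 2 × 7! = 4 × 5040 = 20160.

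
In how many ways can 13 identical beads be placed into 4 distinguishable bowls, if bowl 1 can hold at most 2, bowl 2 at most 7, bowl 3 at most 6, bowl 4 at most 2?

27

Without the upper bounds there are C(16,3) = 560 ways to split 13 among 4 bowls.
Subtract solutions that violate a single cap (substitute x_i' = x_i − (cap_i+1)): x_1 ≥ 3 gives C(13,3) = 286; x_2 ≥ 8 gives C(8,3) = 56; x_3 ≥ 7 gives C(9,3) = 84; x_4 ≥ 3 gives C(13,3) = 286. Together 712.
Add back pairs where two caps are both exceeded: 10 + 20 + 120 + 0 + 10 + 20 = 180.
Subtract triples: 0 + 0 + 1 + 0 = 1.
By inclusion–exclusion the count is 560 − 712 + 180 − 1 = 27.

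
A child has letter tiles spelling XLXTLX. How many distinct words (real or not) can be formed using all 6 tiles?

The 6 letters of XLXTLX have repeats: L appearing twice and X appearing 3 times.
So there are 6! / (3!·2!) = 60 distinguishable arrangements.

60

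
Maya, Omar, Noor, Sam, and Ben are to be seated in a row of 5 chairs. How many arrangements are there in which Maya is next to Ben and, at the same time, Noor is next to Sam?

Treat {Maya,Ben} as one block (2 orders) and {Noor,Sam} as another (2 orders).
That leaves 3 units to arrange: 2 × 2 × 3! = 4 × 6 = 24.

24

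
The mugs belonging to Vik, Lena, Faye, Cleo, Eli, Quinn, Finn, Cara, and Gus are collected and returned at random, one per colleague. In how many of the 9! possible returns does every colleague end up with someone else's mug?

This is the derangement count D_9: permutations of 9 items with no fixed point.
By inclusion–exclusion this is Σ_{j=0}^{9} (−1)^j C(9,j)·(9−j)!.
Computing: 362880 − 362880 + 181440 − 60480 + 15120 − 3024 + 504 − 72 + 9 − 1 = 133496.

133496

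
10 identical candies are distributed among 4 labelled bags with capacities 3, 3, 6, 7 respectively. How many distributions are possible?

By stars and bars, unrestricted non-negative solutions to x_1+…+x_4 = 10 number C(10+3,3) = 286.
Subtract solutions that violate a single cap (substitute x_i' = x_i − (cap_i+1)): x_1 ≥ 4 gives C(9,3) = 84; x_2 ≥ 4 gives C(9,3) = 84; x_3 ≥ 7 gives C(6,3) = 20; x_4 ≥ 8 gives C(5,3) = 10. Together 198.
Add back pairs where two caps are both exceeded: 10 + 0 + 0 + 0 + 0 + 0 = 10.
By inclusion–exclusion the count is 286 − 198 + 10 = 98.

98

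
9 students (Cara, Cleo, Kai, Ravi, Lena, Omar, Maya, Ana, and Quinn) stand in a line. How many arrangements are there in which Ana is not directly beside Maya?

282240

There are 9! = 362880 arrangements in all. If Ana and Maya are adjacent, merging them into one block gives 2·(8)! = 80640 arrangements.
So 362880 − 80640 = 282240 arrangements keep them apart.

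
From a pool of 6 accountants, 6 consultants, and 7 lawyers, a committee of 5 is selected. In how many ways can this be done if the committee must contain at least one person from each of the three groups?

Unrestricted: C(19,5) = 11628 ways to pick any 5 of the 19.
Selections missing a whole group: no accountants → C(13,5) = 1287; no consultants → C(13,5) = 1287; no lawyers → C(12,5) = 792.
Add back selections omitting two groups (i.e. drawn from a single group): C(6,5) + C(6,5) + C(7,5) = 33.
By inclusion–exclusion: 11628 − 3366 + 33 = 8295.

8295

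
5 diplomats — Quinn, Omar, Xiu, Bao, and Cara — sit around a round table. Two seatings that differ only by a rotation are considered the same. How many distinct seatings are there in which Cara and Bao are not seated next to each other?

12

All circular seatings of 5 people number (4)! = 24.
Seatings with Cara beside Bao: treat them as a block with 2 internal orders, giving 2 × (3)! = 12.
Subtracting, 24 − 12 = 12.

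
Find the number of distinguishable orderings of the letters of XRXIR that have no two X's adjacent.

18

There are 5!/(2!·2!) = 30 arrangements of XRXIR in total.
If the two X's are adjacent, glue them into one block, leaving 4 items to arrange: (4)!/(2!) = 12 ways.
Subtracting, 30 − 12 = 18 arrangements keep the X's apart.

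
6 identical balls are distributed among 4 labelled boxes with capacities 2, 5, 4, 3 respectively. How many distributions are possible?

49

Ignoring the caps, the number of non-negative solutions to x_1+…+x_4 = 6 is C(9,3) = 84.
Subtract solutions that violate a single cap (substitute x_i' = x_i − (cap_i+1)): x_1 ≥ 3 gives C(6,3) = 20; x_2 ≥ 6 gives C(3,3) = 1; x_3 ≥ 5 gives C(4,3) = 4; x_4 ≥ 4 gives C(5,3) = 10. Together 35.
No two caps can be exceeded simultaneously, so the pair terms are all 0.
By inclusion–exclusion the count is 84 − 35 + 0 = 49.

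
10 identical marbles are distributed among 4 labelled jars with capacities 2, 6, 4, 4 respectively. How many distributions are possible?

56

Without the upper bounds there are C(13,3) = 286 ways to split 10 among 4 jars.
Subtract solutions that violate a single cap (substitute x_i' = x_i − (cap_i+1)): x_1 ≥ 3 gives C(10,3) = 120; x_2 ≥ 7 gives C(6,3) = 20; x_3 ≥ 5 gives C(8,3) = 56; x_4 ≥ 5 gives C(8,3) = 56. Together 252.
Add back pairs where two caps are both exceeded: 1 + 10 + 10 + 0 + 0 + 1 = 22.
By inclusion–exclusion the count is 286 − 252 + 22 = 56.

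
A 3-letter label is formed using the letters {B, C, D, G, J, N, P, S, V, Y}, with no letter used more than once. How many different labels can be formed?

This is a permutation of 3 out of 10: P(10,3) = 10!/7!.
10 × 9 × 8 = 720.

720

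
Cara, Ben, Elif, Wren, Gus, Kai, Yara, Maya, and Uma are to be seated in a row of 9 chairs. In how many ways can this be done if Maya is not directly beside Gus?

282240

Of the 9! = 362880 arrangements, those with Maya and Gus adjacent number 2 × 8! = 80640 (treat the pair as a block with 2 internal orders).
Complementary counting: 362880 − 80640 = 282240.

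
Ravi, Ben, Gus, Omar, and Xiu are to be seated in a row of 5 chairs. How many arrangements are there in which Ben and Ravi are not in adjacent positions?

There are 5! = 120 arrangements in all. If Ben and Ravi are adjacent, merging them into one block gives 2·(4)! = 48 arrangements.
So 120 − 48 = 72 arrangements keep them apart.

72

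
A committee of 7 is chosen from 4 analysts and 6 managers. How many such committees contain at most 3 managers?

Split by how many managers are chosen (0 through 3).
Sum: C(6,0)·C(4,7) + C(6,1)·C(4,6) + C(6,2)·C(4,5) + C(6,3)·C(4,4) = 0 + 0 + 0 + 20 = 20.

20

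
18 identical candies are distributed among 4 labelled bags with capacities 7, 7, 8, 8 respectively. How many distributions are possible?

Without the upper bounds there are C(21,3) = 1330 ways to split 18 among 4 bags.
Subtract solutions that violate a single cap (substitute x_i' = x_i − (cap_i+1)): x_1 ≥ 8 gives C(13,3) = 286; x_2 ≥ 8 gives C(13,3) = 286; x_3 ≥ 9 gives C(12,3) = 220; x_4 ≥ 9 gives C(12,3) = 220. Together 1012.
Add back pairs where two caps are both exceeded: 10 + 4 + 4 + 4 + 4 + 1 = 27.
By inclusion–exclusion the count is 1330 − 1012 + 27 = 345.

345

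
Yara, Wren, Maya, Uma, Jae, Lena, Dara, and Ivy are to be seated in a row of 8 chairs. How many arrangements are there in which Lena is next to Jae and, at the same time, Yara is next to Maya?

2880

Treat {Lena,Jae} as one block (2 orders) and {Yara,Maya} as another (2 orders).
That leaves 6 units to arrange: 2 × 2 × 6! = 4 × 720 = 2880.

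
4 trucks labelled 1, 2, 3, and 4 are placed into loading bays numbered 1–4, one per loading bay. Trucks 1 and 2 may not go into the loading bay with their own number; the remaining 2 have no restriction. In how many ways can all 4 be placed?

14

Let Aᵢ (for i ∈ {1, 2}) be the placements that put truck i in its forbidden loading bay. Any j of these fix j positions, leaving (4−j)! ways to fill the rest, and there are C(2,j) ways to pick which j.
By inclusion–exclusion, the number of valid placements is Σ_{j=0}^{2} (−1)^j C(2,j)·(4−j)!.
Computing: 24 − 12 + 2 = 14.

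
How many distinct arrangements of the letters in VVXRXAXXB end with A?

840

With the last slot taken by A, it remains to arrange the other 8 letters (VVXRXXXB).
Those 8 letters have V appearing twice and X appearing 4 times, giving (8)!/(4!·2!) = 840.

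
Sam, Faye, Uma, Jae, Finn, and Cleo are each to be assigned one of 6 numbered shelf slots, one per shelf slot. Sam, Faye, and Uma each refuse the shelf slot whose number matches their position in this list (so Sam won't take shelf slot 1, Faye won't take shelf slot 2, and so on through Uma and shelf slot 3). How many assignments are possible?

426

Let Aᵢ (for i ∈ {1, 2, 3}) be the placements that put person i in their forbidden shelf slot. Any j of these fix j positions, leaving (6−j)! ways to fill the rest, and there are C(3,j) ways to pick which j.
By inclusion–exclusion, the number of valid placements is Σ_{j=0}^{3} (−1)^j C(3,j)·(6−j)!.
Computing: 720 − 360 + 72 − 6 = 426.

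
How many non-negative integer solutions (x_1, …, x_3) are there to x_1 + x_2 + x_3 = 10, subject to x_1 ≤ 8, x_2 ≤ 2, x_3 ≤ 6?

18

By stars and bars, unrestricted non-negative solutions to x_1+…+x_3 = 10 number C(10+2,2) = 66.
Subtract solutions that violate a single cap (substitute x_i' = x_i − (cap_i+1)): x_1 ≥ 9 gives C(3,2) = 3; x_2 ≥ 3 gives C(9,2) = 36; x_3 ≥ 7 gives C(5,2) = 10. Together 49.
Add back pairs where two caps are both exceeded: 0 + 0 + 1 = 1.
By inclusion–exclusion the count is 66 − 49 + 1 = 18.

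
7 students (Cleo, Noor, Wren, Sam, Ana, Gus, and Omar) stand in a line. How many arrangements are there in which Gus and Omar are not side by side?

Of the 7! = 5040 arrangements, those with Gus and Omar adjacent number 2 × 6! = 1440 (treat the pair as a block with 2 internal orders).
Complementary counting: 5040 − 1440 = 3600.

3600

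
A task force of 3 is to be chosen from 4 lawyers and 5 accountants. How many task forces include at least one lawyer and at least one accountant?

Unrestricted: C(9,3) = 84 ways to pick any 3 of the 9.
Subtract selections that omit an entire group: no lawyers → C(5,3) = 10; no accountants → C(4,3) = 4.
Both groups omitted at once is impossible, so 84 − 14 = 70.

70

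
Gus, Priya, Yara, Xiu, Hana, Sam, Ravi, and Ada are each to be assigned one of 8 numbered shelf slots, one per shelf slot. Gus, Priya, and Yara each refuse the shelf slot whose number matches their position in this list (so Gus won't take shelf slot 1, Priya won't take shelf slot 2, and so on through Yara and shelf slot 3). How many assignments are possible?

Let Aᵢ (for i ∈ {1, 2, 3}) be the placements that put person i in their forbidden shelf slot. Any j of these fix j positions, leaving (8−j)! ways to fill the rest, and there are C(3,j) ways to pick which j.
By inclusion–exclusion, the number of valid placements is Σ_{j=0}^{3} (−1)^j C(3,j)·(8−j)!.
Computing: 40320 − 15120 + 2160 − 120 = 27240.

27240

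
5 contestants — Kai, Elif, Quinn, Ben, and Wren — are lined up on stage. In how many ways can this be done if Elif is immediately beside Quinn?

48

Place the 3 others and the Elif-Quinn pair as 4 objects in a line; the pair has 2 internal arrangements.
That gives 2 × 4! = 2 × 24 = 48.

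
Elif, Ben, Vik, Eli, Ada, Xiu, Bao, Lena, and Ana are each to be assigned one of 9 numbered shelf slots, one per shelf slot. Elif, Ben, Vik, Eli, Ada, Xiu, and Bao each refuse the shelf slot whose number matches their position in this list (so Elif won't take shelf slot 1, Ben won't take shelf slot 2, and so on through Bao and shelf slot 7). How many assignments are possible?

Let Aᵢ (for 1 ≤ i ≤ 7) be the placements that put person i in their forbidden shelf slot. Any j of these fix j positions, leaving (9−j)! ways to fill the rest, and there are C(7,j) ways to pick which j.
By inclusion–exclusion, the number of valid placements is Σ_{j=0}^{7} (−1)^j C(7,j)·(9−j)!.
Computing: 362880 − 282240 + 105840 − 25200 + 4200 − 504 + 42 − 2 = 165016.

165016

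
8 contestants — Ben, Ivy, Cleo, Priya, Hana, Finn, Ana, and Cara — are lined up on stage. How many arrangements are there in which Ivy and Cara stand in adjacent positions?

10080

Place the 6 others and the Ivy-Cara pair as 7 objects in a line; the pair has 2 internal arrangements.
So the count is 2·(7)! = 10080.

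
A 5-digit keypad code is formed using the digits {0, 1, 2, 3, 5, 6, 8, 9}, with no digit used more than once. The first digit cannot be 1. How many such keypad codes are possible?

The first digit has 8−1 = 7 choices (anything except 1).
The remaining 4 digits are filled from the other 7 symbols without repetition: 7 × 6 × 5 × 4 = 840.
Total: 7 × 840 = 5880.

5880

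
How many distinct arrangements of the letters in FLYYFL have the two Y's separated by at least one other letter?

Total arrangements of FLYYFL: 6!/(2!·2!·2!) = 90.
If the two Y's are adjacent, glue them into one block, leaving 5 items to arrange: (5)!/(2!·2!) = 30 ways.
Hence 90 − 30 = 60.

60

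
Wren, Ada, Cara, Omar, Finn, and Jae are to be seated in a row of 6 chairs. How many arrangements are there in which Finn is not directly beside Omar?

480

Of the 6! = 720 arrangements, those with Finn and Omar adjacent number 2 × 5! = 240 (treat the pair as a block with 2 internal orders).
So 720 − 240 = 480 arrangements keep them apart.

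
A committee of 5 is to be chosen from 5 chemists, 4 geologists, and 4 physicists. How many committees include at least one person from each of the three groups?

With no constraint there are C(13,5) = 1287 possible selections.
Subtract selections that omit an entire group: no chemists → C(8,5) = 56; no geologists → C(9,5) = 126; no physicists → C(9,5) = 126.
Add back selections omitting two groups (i.e. drawn from a single group): C(5,5) + C(4,5) + C(4,5) = 1.
By inclusion–exclusion: 1287 − 308 + 1 = 980.

980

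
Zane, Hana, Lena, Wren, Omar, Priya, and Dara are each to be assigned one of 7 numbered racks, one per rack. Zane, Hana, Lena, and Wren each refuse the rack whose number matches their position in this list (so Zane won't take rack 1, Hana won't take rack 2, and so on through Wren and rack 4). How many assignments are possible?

2790

Let Aᵢ (for 1 ≤ i ≤ 4) be the placements that put person i in their forbidden rack. Any j of these fix j positions, leaving (7−j)! ways to fill the rest, and there are C(4,j) ways to pick which j.
By inclusion–exclusion, the number of valid placements is Σ_{j=0}^{4} (−1)^j C(4,j)·(7−j)!.
Computing: 5040 − 2880 + 720 − 96 + 6 = 2790.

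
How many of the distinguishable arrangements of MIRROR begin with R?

Fix R in the first position and arrange the remaining 5 letters.
Those 5 letters have R appearing twice, giving (5)!/(2!) = 60.

60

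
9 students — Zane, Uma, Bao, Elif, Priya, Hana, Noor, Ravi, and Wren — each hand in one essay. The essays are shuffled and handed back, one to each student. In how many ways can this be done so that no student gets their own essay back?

133496

Let Aᵢ be the assignments in which student i gets their own essay. We want the size of the complement of A₁∪…∪A_9.
By inclusion–exclusion this is Σ_{j=0}^{9} (−1)^j C(9,j)·(9−j)!.
Computing: 362880 − 362880 + 181440 − 60480 + 15120 − 3024 + 504 − 72 + 9 − 1 = 133496.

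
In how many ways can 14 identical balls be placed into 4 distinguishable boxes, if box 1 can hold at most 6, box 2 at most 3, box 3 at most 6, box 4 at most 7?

121

Without the upper bounds there are C(17,3) = 680 ways to split 14 among 4 boxes.
Subtract solutions that violate a single cap (substitute x_i' = x_i − (cap_i+1)): x_1 ≥ 7 gives C(10,3) = 120; x_2 ≥ 4 gives C(13,3) = 286; x_3 ≥ 7 gives C(10,3) = 120; x_4 ≥ 8 gives C(9,3) = 84. Together 610.
Add back pairs where two caps are both exceeded: 20 + 1 + 0 + 20 + 10 + 0 = 51.
By inclusion–exclusion the count is 680 − 610 + 51 = 121.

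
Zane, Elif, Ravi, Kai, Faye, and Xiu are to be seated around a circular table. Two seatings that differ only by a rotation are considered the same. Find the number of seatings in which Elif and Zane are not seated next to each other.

72

All circular seatings of 6 people number (5)! = 120.
Seatings with Elif beside Zane: treat them as a block with 2 internal orders, giving 2 × (4)! = 48.
Subtracting, 120 − 48 = 72.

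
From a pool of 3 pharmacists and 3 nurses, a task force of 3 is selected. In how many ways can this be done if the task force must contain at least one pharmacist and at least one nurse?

18

Unrestricted: C(6,3) = 20 ways to pick any 3 of the 6.
Selections missing a whole group: no pharmacists → C(3,3) = 1; no nurses → C(3,3) = 1.
Both groups omitted at once is impossible, so 20 − 2 = 18.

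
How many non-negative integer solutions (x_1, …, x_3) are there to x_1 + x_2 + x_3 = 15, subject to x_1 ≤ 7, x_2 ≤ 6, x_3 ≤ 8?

Ignoring the caps, the number of non-negative solutions to x_1+…+x_3 = 15 is C(17,2) = 136.
Subtract solutions that violate a single cap (substitute x_i' = x_i − (cap_i+1)): x_1 ≥ 8 gives C(9,2) = 36; x_2 ≥ 7 gives C(10,2) = 45; x_3 ≥ 9 gives C(8,2) = 28. Together 109.
Add back pairs where two caps are both exceeded: 1 + 0 + 0 = 1.
By inclusion–exclusion the count is 136 − 109 + 1 = 28.

28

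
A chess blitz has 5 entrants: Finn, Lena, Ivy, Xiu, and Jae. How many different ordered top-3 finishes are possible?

There are 5 choices for 1st place, 4 for 2nd, and 3 for 3rd.
That gives 5 × 4 × 3 = 60.

60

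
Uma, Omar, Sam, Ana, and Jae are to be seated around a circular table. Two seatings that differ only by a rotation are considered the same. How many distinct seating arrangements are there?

Around a circle, 5 distinct people have 5!/5 = (4)! = 24 rotationally distinct seatings.

24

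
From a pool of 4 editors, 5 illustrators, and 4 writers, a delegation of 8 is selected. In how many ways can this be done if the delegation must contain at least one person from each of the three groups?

1268

Total 8-person selections from all 13: C(13,8) = 1287.
Selections missing a whole group: no editors → C(9,8) = 9; no illustrators → C(8,8) = 1; no writers → C(9,8) = 9.
Add back selections omitting two groups (i.e. drawn from a single group): C(4,8) + C(5,8) + C(4,8) = 0.
By inclusion–exclusion: 1287 − 19 + 0 = 1268.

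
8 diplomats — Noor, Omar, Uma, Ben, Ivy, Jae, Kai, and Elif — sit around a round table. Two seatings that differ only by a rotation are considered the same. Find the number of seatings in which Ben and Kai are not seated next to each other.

Without the restriction there are (7)! = 5040 seatings.
Seatings with Ben beside Kai: treat them as a block with 2 internal orders, giving 2 × (6)! = 1440.
Subtracting, 5040 − 1440 = 3600.

3600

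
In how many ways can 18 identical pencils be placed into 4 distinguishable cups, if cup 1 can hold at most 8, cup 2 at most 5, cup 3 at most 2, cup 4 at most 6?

By stars and bars, unrestricted non-negative solutions to x_1+…+x_4 = 18 number C(18+3,3) = 1330.
Subtract solutions that violate a single cap (substitute x_i' = x_i − (cap_i+1)): x_1 ≥ 9 gives C(12,3) = 220; x_2 ≥ 6 gives C(15,3) = 455; x_3 ≥ 3 gives C(18,3) = 816; x_4 ≥ 7 gives C(14,3) = 364. Together 1855.
Add back pairs where two caps are both exceeded: 20 + 84 + 10 + 220 + 56 + 165 = 555.
Subtract triples: 1 + 0 + 0 + 10 = 11.
By inclusion–exclusion the count is 1330 − 1855 + 555 − 11 = 19.

19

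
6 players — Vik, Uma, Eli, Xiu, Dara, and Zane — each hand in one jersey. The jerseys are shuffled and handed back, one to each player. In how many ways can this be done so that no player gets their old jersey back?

265

Count assignments avoiding every fixed point. For any j of the 6 players fixed to their old jersey, the other 6−j can be arranged in (6−j)! ways.
By inclusion–exclusion this is Σ_{j=0}^{6} (−1)^j C(6,j)·(6−j)!.
Computing: 720 − 720 + 360 − 120 + 30 − 6 + 1 = 265.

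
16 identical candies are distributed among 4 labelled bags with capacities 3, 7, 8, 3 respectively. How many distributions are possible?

Ignoring the caps, the number of non-negative solutions to x_1+…+x_4 = 16 is C(19,3) = 969.
Subtract solutions that violate a single cap (substitute x_i' = x_i − (cap_i+1)): x_1 ≥ 4 gives C(15,3) = 455; x_2 ≥ 8 gives C(11,3) = 165; x_3 ≥ 9 gives C(10,3) = 120; x_4 ≥ 4 gives C(15,3) = 455. Together 1195.
Add back pairs where two caps are both exceeded: 35 + 20 + 165 + 0 + 35 + 20 = 275.
Subtract triples: 0 + 1 + 0 + 0 = 1.
By inclusion–exclusion the count is 969 − 1195 + 275 − 1 = 48.

48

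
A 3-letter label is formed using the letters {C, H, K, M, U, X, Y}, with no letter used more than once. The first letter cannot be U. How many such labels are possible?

180

The first letter has 7−1 = 6 choices (anything except U).
The remaining 2 letters are filled from the other 6 symbols without repetition: 6 × 5 = 30.
Total: 6 × 30 = 180.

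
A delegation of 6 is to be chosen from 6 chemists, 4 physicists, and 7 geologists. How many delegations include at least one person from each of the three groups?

With no constraint there are C(17,6) = 12376 possible selections.
Subtract selections that omit an entire group: no chemists → C(11,6) = 462; no physicists → C(13,6) = 1716; no geologists → C(10,6) = 210.
Add back selections omitting two groups (i.e. drawn from a single group): C(6,6) + C(4,6) + C(7,6) = 8.
By inclusion–exclusion: 12376 − 2388 + 8 = 9996.

9996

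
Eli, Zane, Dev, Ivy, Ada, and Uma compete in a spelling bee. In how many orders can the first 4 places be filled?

There are 6 choices for 1st place, 5 for 2nd, and so on down to 3 for position 4.
That gives 6 × 5 × 4 × 3 = 360.

360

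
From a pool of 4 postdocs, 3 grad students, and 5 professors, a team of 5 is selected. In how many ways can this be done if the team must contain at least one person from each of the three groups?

Unrestricted: C(12,5) = 792 ways to pick any 5 of the 12.
Subtract selections that omit an entire group: no postdocs → C(8,5) = 56; no grad students → C(9,5) = 126; no professors → C(7,5) = 21.
Add back selections omitting two groups (i.e. drawn from a single group): C(4,5) + C(3,5) + C(5,5) = 1.
By inclusion–exclusion: 792 − 203 + 1 = 590.

590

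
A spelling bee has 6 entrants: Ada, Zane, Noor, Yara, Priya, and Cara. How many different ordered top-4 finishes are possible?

360

This is an ordered selection of 4 from 6: P(6,4).
That gives 6 × 5 × 4 × 3 = 360.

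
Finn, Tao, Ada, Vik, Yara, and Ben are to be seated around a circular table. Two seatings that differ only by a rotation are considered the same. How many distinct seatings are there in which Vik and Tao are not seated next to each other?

72

All circular seatings of 6 people number (5)! = 120.
Seatings with Vik beside Tao: treat them as a block with 2 internal orders, giving 2 × (4)! = 48.
Subtracting, 120 − 48 = 72.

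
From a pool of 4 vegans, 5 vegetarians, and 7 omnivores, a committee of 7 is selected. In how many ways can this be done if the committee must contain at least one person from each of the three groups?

With no constraint there are C(16,7) = 11440 possible selections.
Subtract selections that omit an entire group: no vegans → C(12,7) = 792; no vegetarians → C(11,7) = 330; no omnivores → C(9,7) = 36.
Add back selections omitting two groups (i.e. drawn from a single group): C(4,7) + C(5,7) + C(7,7) = 1.
By inclusion–exclusion: 11440 − 1158 + 1 = 10283.

10283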